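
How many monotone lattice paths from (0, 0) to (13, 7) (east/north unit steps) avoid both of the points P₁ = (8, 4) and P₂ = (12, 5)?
Number of paths = 38661

Inclusion–exclusion. Total paths: C(20, 13) = 77520. Through P₁: C(12, 8)·C(8, 5) = 27720. Through P₂: C(17, 12)·C(3, 1) = 18564. Since P₁ is strictly southwest of P₂, a monotone path through both must visit P₁ then P₂; paths through both = C(12, 8)·C(5, 4)·C(3, 1) = 7425. Avoid both = 77520 − 27720 − 18564 + 7425 = 38661.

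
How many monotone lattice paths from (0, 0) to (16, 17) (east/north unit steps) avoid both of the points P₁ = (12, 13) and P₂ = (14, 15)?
Number of paths = 524640350

Inclusion–exclusion. Total paths: C(33, 16) = 1166803110. Through P₁: C(25, 12)·C(8, 4) = 364021000. Through P₂: C(29, 14)·C(4, 2) = 465352560. Since P₁ is strictly southwest of P₂, a monotone path through both must visit P₁ then P₂; paths through both = C(25, 12)·C(4, 2)·C(4, 2) = 187210800. Avoid both = 1166803110 − 364021000 − 465352560 + 187210800 = 524640350.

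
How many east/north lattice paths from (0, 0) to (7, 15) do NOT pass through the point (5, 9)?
Number of paths = 114488

Total paths from (0, 0) to (7, 15): C(22, 7) = 170544. Paths through (5, 9): (paths (0, 0) → (5, 9)) × (paths (5, 9) → (7, 15)) = C(14, 5) · C(8, 2) = 2002 · 28 = 56056. Avoidance count = 170544 − 56056 = 114488.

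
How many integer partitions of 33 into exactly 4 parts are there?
p(33, 4 parts) = 270

Partitions of n into exactly k parts are in bijection with partitions of n − k into at most k parts (subtract 1 from each part). So p(33, exactly 4) = p(29, parts ≤ 4). Computing via the recurrence p(m, j) = p(m, j−1) + p(m−j, j) gives 270.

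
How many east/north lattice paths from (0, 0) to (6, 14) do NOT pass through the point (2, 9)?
Number of paths = 31830

Total paths from (0, 0) to (6, 14): C(20, 6) = 38760. Paths through (2, 9): (paths (0, 0) → (2, 9)) × (paths (2, 9) → (6, 14)) = C(11, 2) · C(9, 4) = 55 · 126 = 6930. Avoidance count = 38760 − 6930 = 31830.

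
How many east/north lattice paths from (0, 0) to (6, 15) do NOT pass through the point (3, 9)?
Number of paths = 35784

Total paths from (0, 0) to (6, 15): C(21, 6) = 54264. Paths through (3, 9): (paths (0, 0) → (3, 9)) × (paths (3, 9) → (6, 15)) = C(12, 3) · C(9, 3) = 220 · 84 = 18480. Avoidance count = 54264 − 18480 = 35784.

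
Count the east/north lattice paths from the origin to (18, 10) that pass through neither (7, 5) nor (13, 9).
Number of paths = 7677054

Inclusion–exclusion. Total paths: C(28, 18) = 13123110. Through P₁: C(12, 7)·C(16, 11) = 3459456. Through P₂: C(22, 13)·C(6, 5) = 2984520. Since P₁ is strictly southwest of P₂, a monotone path through both must visit P₁ then P₂; paths through both = C(12, 7)·C(10, 6)·C(6, 5) = 997920. Avoid both = 13123110 − 3459456 − 2984520 + 997920 = 7677054.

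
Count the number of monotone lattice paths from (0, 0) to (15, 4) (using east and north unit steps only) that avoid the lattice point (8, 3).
Number of paths = 2556

Total paths from (0, 0) to (15, 4): C(19, 15) = 3876. Paths through (8, 3): (paths (0, 0) → (8, 3)) × (paths (8, 3) → (15, 4)) = C(11, 8) · C(8, 7) = 165 · 8 = 1320. Avoidance count = 3876 − 1320 = 2556.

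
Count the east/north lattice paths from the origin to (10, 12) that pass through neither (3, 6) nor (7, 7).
Number of paths = 333830

Inclusion–exclusion. Total paths: C(22, 10) = 646646. Through P₁: C(9, 3)·C(13, 7) = 144144. Through P₂: C(14, 7)·C(8, 3) = 192192. Since P₁ is strictly southwest of P₂, a monotone path through both must visit P₁ then P₂; paths through both = C(9, 3)·C(5, 4)·C(8, 3) = 23520. Avoid both = 646646 − 144144 − 192192 + 23520 = 333830.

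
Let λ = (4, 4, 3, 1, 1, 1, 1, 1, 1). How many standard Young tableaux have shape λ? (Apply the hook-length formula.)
# SYT of shape (4, 4, 3, 1, 1, 1, 1, 1, 1) = 433160

Hook-length formula: f^λ = n! / Π hook(c), product over all cells c of the Young diagram. For λ = (4, 4, 3, 1, 1, 1, 1, 1, 1), n = 17 boxes. Hook lengths by row (left-to-right, top-to-bottom): [12, 5, 4, 2]; [11, 4, 3, 1]; [9, 2, 1]; [6]; [5]; [4]; [3]; [2]; [1]. Product of hooks = 821145600. So f^λ = 17! / 821145600 = 355687428096000 / 821145600 = 433160.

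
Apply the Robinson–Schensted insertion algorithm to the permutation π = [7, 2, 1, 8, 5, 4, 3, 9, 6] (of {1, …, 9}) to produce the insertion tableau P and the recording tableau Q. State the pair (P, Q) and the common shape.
P = [1, 3, 6] / [2, 4, 9] / [5, 8] / [7];  Q = [1, 4, 8] / [2, 5, 9] / [3, 6] / [7];  common shape = (3, 3, 2, 1)

Row-insert the values π_1, π_2, … into P one at a time, bumping the leftmost entry strictly greater than the inserted value down to the next row. The recording tableau Q records, in position (i, j), the step at which that cell was added to P.
  Insert 7 (step 1): P = [7];  Q = [1]
  Insert 2 (step 2): P = [2] / [7];  Q = [1] / [2]
  Insert 1 (step 3): P = [1] / [2] / [7];  Q = [1] / [2] / [3]
  Insert 8 (step 4): P = [1, 8] / [2] / [7];  Q = [1, 4] / [2] / [3]
  Insert 5 (step 5): P = [1, 5] / [2, 8] / [7];  Q = [1, 4] / [2, 5] / [3]
  Insert 4 (step 6): P = [1, 4] / [2, 5] / [7, 8];  Q = [1, 4] / [2, 5] / [3, 6]
  Insert 3 (step 7): P = [1, 3] / [2, 4] / [5, 8] / [7];  Q = [1, 4] / [2, 5] / [3, 6] / [7]
  Insert 9 (step 8): P = [1, 3, 9] / [2, 4] / [5, 8] / [7];  Q = [1, 4, 8] / [2, 5] / [3, 6] / [7]
  Insert 6 (step 9): P = [1, 3, 6] / [2, 4, 9] / [5, 8] / [7];  Q = [1, 4, 8] / [2, 5, 9] / [3, 6] / [7]
Final shape: (3, 3, 2, 1).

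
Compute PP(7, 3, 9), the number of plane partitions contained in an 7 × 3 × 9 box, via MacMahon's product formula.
PP(7, 3, 9) = 24584605760

Evaluate the triple product over i = 1..7, j = 1..3, k = 1..9. The factors are (2/1) · (3/2) · (4/3) · (5/4) · (6/5) · (7/6) · (8/7) · (9/8) · … (189 factors total). The numerators and denominators telescope so the product is an integer; carrying out the multiplication exactly gives PP(7, 3, 9) = 24584605760.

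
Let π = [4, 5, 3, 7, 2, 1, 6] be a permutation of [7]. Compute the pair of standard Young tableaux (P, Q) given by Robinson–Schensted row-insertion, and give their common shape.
P = [1, 5, 6] / [2, 7] / [3] / [4];  Q = [1, 2, 4] / [3, 7] / [5] / [6];  common shape = (3, 2, 1, 1)

Row-insert the values π_1, π_2, … into P one at a time, bumping the leftmost entry strictly greater than the inserted value down to the next row. The recording tableau Q records, in position (i, j), the step at which that cell was added to P.
  Insert 4 (step 1): P = [4];  Q = [1]
  Insert 5 (step 2): P = [4, 5];  Q = [1, 2]
  Insert 3 (step 3): P = [3, 5] / [4];  Q = [1, 2] / [3]
  Insert 7 (step 4): P = [3, 5, 7] / [4];  Q = [1, 2, 4] / [3]
  Insert 2 (step 5): P = [2, 5, 7] / [3] / [4];  Q = [1, 2, 4] / [3] / [5]
  Insert 1 (step 6): P = [1, 5, 7] / [2] / [3] / [4];  Q = [1, 2, 4] / [3] / [5] / [6]
  Insert 6 (step 7): P = [1, 5, 6] / [2, 7] / [3] / [4];  Q = [1, 2, 4] / [3, 7] / [5] / [6]
Final shape: (3, 2, 1, 1).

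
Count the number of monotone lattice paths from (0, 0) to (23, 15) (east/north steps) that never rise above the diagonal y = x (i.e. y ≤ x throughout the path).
Number of paths = 5801732460

By the reflection principle (André's argument), the number of monotone paths to (23, 15) with n ≤ m that never go above y = x is C(38, 23) − C(38, 24) = 15471286560 − 9669554100 = 5801732460.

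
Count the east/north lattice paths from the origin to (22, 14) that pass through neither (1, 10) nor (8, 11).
Number of paths = 3744822130

Inclusion–exclusion. Total paths: C(36, 22) = 3796297200. Through P₁: C(11, 1)·C(25, 21) = 139150. Through P₂: C(19, 8)·C(17, 14) = 51395760. Since P₁ is strictly southwest of P₂, a monotone path through both must visit P₁ then P₂; paths through both = C(11, 1)·C(8, 7)·C(17, 14) = 59840. Avoid both = 3796297200 − 139150 − 51395760 + 59840 = 3744822130.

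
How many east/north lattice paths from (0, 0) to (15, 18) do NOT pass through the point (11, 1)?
Number of paths = 1037086500

Total paths from (0, 0) to (15, 18): C(33, 15) = 1037158320. Paths through (11, 1): (paths (0, 0) → (11, 1)) × (paths (11, 1) → (15, 18)) = C(12, 11) · C(21, 4) = 12 · 5985 = 71820. Avoidance count = 1037158320 − 71820 = 1037086500.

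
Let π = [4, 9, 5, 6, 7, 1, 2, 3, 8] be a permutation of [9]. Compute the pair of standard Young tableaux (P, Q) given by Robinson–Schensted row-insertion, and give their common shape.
P = [1, 2, 3, 7, 8] / [4, 5, 6] / [9];  Q = [1, 2, 4, 5, 9] / [3, 7, 8] / [6];  common shape = (5, 3, 1)

Row-insert the values π_1, π_2, … into P one at a time, bumping the leftmost entry strictly greater than the inserted value down to the next row. The recording tableau Q records, in position (i, j), the step at which that cell was added to P.
  Insert 4 (step 1): P = [4];  Q = [1]
  Insert 9 (step 2): P = [4, 9];  Q = [1, 2]
  Insert 5 (step 3): P = [4, 5] / [9];  Q = [1, 2] / [3]
  Insert 6 (step 4): P = [4, 5, 6] / [9];  Q = [1, 2, 4] / [3]
  Insert 7 (step 5): P = [4, 5, 6, 7] / [9];  Q = [1, 2, 4, 5] / [3]
  Insert 1 (step 6): P = [1, 5, 6, 7] / [4] / [9];  Q = [1, 2, 4, 5] / [3] / [6]
  Insert 2 (step 7): P = [1, 2, 6, 7] / [4, 5] / [9];  Q = [1, 2, 4, 5] / [3, 7] / [6]
  Insert 3 (step 8): P = [1, 2, 3, 7] / [4, 5, 6] / [9];  Q = [1, 2, 4, 5] / [3, 7, 8] / [6]
  Insert 8 (step 9): P = [1, 2, 3, 7, 8] / [4, 5, 6] / [9];  Q = [1, 2, 4, 5, 9] / [3, 7, 8] / [6]
Final shape: (5, 3, 1).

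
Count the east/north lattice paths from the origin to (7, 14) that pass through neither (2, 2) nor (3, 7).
Number of paths = 51432

Inclusion–exclusion. Total paths: C(21, 7) = 116280. Through P₁: C(4, 2)·C(17, 5) = 37128. Through P₂: C(10, 3)·C(11, 4) = 39600. Since P₁ is strictly southwest of P₂, a monotone path through both must visit P₁ then P₂; paths through both = C(4, 2)·C(6, 1)·C(11, 4) = 11880. Avoid both = 116280 − 37128 − 39600 + 11880 = 51432.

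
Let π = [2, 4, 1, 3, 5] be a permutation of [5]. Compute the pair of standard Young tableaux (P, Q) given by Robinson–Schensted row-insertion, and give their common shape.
P = [1, 3, 5] / [2, 4];  Q = [1, 2, 5] / [3, 4];  common shape = (3, 2)

Row-insert the values π_1, π_2, … into P one at a time, bumping the leftmost entry strictly greater than the inserted value down to the next row. The recording tableau Q records, in position (i, j), the step at which that cell was added to P.
  Insert 2 (step 1): P = [2];  Q = [1]
  Insert 4 (step 2): P = [2, 4];  Q = [1, 2]
  Insert 1 (step 3): P = [1, 4] / [2];  Q = [1, 2] / [3]
  Insert 3 (step 4): P = [1, 3] / [2, 4];  Q = [1, 2] / [3, 4]
  Insert 5 (step 5): P = [1, 3, 5] / [2, 4];  Q = [1, 2, 5] / [3, 4]
Final shape: (3, 2).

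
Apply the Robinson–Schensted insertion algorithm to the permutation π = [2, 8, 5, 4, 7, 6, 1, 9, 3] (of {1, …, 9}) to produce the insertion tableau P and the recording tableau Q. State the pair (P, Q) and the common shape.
P = [1, 3, 6, 9] / [2, 4] / [5, 7] / [8];  Q = [1, 2, 5, 8] / [3, 6] / [4, 9] / [7];  common shape = (4, 2, 2, 1)

Row-insert the values π_1, π_2, … into P one at a time, bumping the leftmost entry strictly greater than the inserted value down to the next row. The recording tableau Q records, in position (i, j), the step at which that cell was added to P.
  Insert 2 (step 1): P = [2];  Q = [1]
  Insert 8 (step 2): P = [2, 8];  Q = [1, 2]
  Insert 5 (step 3): P = [2, 5] / [8];  Q = [1, 2] / [3]
  Insert 4 (step 4): P = [2, 4] / [5] / [8];  Q = [1, 2] / [3] / [4]
  Insert 7 (step 5): P = [2, 4, 7] / [5] / [8];  Q = [1, 2, 5] / [3] / [4]
  Insert 6 (step 6): P = [2, 4, 6] / [5, 7] / [8];  Q = [1, 2, 5] / [3, 6] / [4]
  Insert 1 (step 7): P = [1, 4, 6] / [2, 7] / [5] / [8];  Q = [1, 2, 5] / [3, 6] / [4] / [7]
  Insert 9 (step 8): P = [1, 4, 6, 9] / [2, 7] / [5] / [8];  Q = [1, 2, 5, 8] / [3, 6] / [4] / [7]
  Insert 3 (step 9): P = [1, 3, 6, 9] / [2, 4] / [5, 7] / [8];  Q = [1, 2, 5, 8] / [3, 6] / [4, 9] / [7]
Final shape: (4, 2, 2, 1).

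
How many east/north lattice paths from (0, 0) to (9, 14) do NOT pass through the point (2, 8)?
Number of paths = 739970

Total paths from (0, 0) to (9, 14): C(23, 9) = 817190. Paths through (2, 8): (paths (0, 0) → (2, 8)) × (paths (2, 8) → (9, 14)) = C(10, 2) · C(13, 7) = 45 · 1716 = 77220. Avoidance count = 817190 − 77220 = 739970.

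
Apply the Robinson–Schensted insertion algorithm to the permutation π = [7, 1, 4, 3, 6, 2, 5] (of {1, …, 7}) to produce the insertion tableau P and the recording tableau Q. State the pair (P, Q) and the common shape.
P = [1, 2, 5] / [3, 6] / [4] / [7];  Q = [1, 3, 5] / [2, 7] / [4] / [6];  common shape = (3, 2, 1, 1)

Row-insert the values π_1, π_2, … into P one at a time, bumping the leftmost entry strictly greater than the inserted value down to the next row. The recording tableau Q records, in position (i, j), the step at which that cell was added to P.
  Insert 7 (step 1): P = [7];  Q = [1]
  Insert 1 (step 2): P = [1] / [7];  Q = [1] / [2]
  Insert 4 (step 3): P = [1, 4] / [7];  Q = [1, 3] / [2]
  Insert 3 (step 4): P = [1, 3] / [4] / [7];  Q = [1, 3] / [2] / [4]
  Insert 6 (step 5): P = [1, 3, 6] / [4] / [7];  Q = [1, 3, 5] / [2] / [4]
  Insert 2 (step 6): P = [1, 2, 6] / [3] / [4] / [7];  Q = [1, 3, 5] / [2] / [4] / [6]
  Insert 5 (step 7): P = [1, 2, 5] / [3, 6] / [4] / [7];  Q = [1, 3, 5] / [2, 7] / [4] / [6]
Final shape: (3, 2, 1, 1).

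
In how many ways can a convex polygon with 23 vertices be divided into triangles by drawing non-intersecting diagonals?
C_21 = 24466267020

These polygon triangulations are counted by the Catalan number C_n = (1/(n + 1)) · C(2n, n). For n = 21: C_21 = (1/22) · C(42, 21) = 538257874440/22 = 24466267020.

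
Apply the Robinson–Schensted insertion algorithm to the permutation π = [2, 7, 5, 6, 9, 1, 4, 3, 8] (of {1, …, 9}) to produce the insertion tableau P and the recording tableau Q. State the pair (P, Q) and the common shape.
P = [1, 3, 6, 8] / [2, 4, 9] / [5] / [7];  Q = [1, 2, 4, 5] / [3, 7, 9] / [6] / [8];  common shape = (4, 3, 1, 1)

Row-insert the values π_1, π_2, … into P one at a time, bumping the leftmost entry strictly greater than the inserted value down to the next row. The recording tableau Q records, in position (i, j), the step at which that cell was added to P.
  Insert 2 (step 1): P = [2];  Q = [1]
  Insert 7 (step 2): P = [2, 7];  Q = [1, 2]
  Insert 5 (step 3): P = [2, 5] / [7];  Q = [1, 2] / [3]
  Insert 6 (step 4): P = [2, 5, 6] / [7];  Q = [1, 2, 4] / [3]
  Insert 9 (step 5): P = [2, 5, 6, 9] / [7];  Q = [1, 2, 4, 5] / [3]
  Insert 1 (step 6): P = [1, 5, 6, 9] / [2] / [7];  Q = [1, 2, 4, 5] / [3] / [6]
  Insert 4 (step 7): P = [1, 4, 6, 9] / [2, 5] / [7];  Q = [1, 2, 4, 5] / [3, 7] / [6]
  Insert 3 (step 8): P = [1, 3, 6, 9] / [2, 4] / [5] / [7];  Q = [1, 2, 4, 5] / [3, 7] / [6] / [8]
  Insert 8 (step 9): P = [1, 3, 6, 8] / [2, 4, 9] / [5] / [7];  Q = [1, 2, 4, 5] / [3, 7, 9] / [6] / [8]
Final shape: (4, 3, 1, 1).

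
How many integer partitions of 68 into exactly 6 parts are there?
p(68, 6 parts) = 22856

Partitions of n into exactly k parts are in bijection with partitions of n − k into at most k parts (subtract 1 from each part). So p(68, exactly 6) = p(62, parts ≤ 6). Computing via the recurrence p(m, j) = p(m, j−1) + p(m−j, j) gives 22856.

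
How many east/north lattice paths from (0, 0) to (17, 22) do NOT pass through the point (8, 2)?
Number of paths = 50570442585

Total paths from (0, 0) to (17, 22): C(39, 17) = 51021117810. Paths through (8, 2): (paths (0, 0) → (8, 2)) × (paths (8, 2) → (17, 22)) = C(10, 8) · C(29, 9) = 45 · 10015005 = 450675225. Avoidance count = 51021117810 − 450675225 = 50570442585.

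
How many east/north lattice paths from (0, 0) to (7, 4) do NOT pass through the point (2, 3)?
Number of paths = 270

Total paths from (0, 0) to (7, 4): C(11, 7) = 330. Paths through (2, 3): (paths (0, 0) → (2, 3)) × (paths (2, 3) → (7, 4)) = C(5, 2) · C(6, 5) = 10 · 6 = 60. Avoidance count = 330 − 60 = 270.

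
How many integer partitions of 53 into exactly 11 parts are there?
p(53, 11 parts) = 27169

Partitions of n into exactly k parts are in bijection with partitions of n − k into at most k parts (subtract 1 from each part). So p(53, exactly 11) = p(42, parts ≤ 11). Computing via the recurrence p(m, j) = p(m, j−1) + p(m−j, j) gives 27169.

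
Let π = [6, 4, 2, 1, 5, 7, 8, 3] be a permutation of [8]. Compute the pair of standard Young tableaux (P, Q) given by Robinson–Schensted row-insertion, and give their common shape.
P = [1, 3, 7, 8] / [2, 5] / [4] / [6];  Q = [1, 5, 6, 7] / [2, 8] / [3] / [4];  common shape = (4, 2, 1, 1)

Row-insert the values π_1, π_2, … into P one at a time, bumping the leftmost entry strictly greater than the inserted value down to the next row. The recording tableau Q records, in position (i, j), the step at which that cell was added to P.
  Insert 6 (step 1): P = [6];  Q = [1]
  Insert 4 (step 2): P = [4] / [6];  Q = [1] / [2]
  Insert 2 (step 3): P = [2] / [4] / [6];  Q = [1] / [2] / [3]
  Insert 1 (step 4): P = [1] / [2] / [4] / [6];  Q = [1] / [2] / [3] / [4]
  Insert 5 (step 5): P = [1, 5] / [2] / [4] / [6];  Q = [1, 5] / [2] / [3] / [4]
  Insert 7 (step 6): P = [1, 5, 7] / [2] / [4] / [6];  Q = [1, 5, 6] / [2] / [3] / [4]
  Insert 8 (step 7): P = [1, 5, 7, 8] / [2] / [4] / [6];  Q = [1, 5, 6, 7] / [2] / [3] / [4]
  Insert 3 (step 8): P = [1, 3, 7, 8] / [2, 5] / [4] / [6];  Q = [1, 5, 6, 7] / [2, 8] / [3] / [4]
Final shape: (4, 2, 1, 1).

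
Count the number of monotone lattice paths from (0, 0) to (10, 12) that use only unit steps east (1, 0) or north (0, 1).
Number of paths = 646646

A monotone lattice path from (0, 0) to (10, 12) consists of 10 east steps and 12 north steps in some order, so it is determined by which 10 of the 22 steps are east. The count is C(22, 10) = 646646.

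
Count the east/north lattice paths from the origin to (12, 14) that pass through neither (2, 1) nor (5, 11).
Number of paths = 5804302

Inclusion–exclusion. Total paths: C(26, 12) = 9657700. Through P₁: C(3, 2)·C(23, 10) = 3432198. Through P₂: C(16, 5)·C(10, 7) = 524160. Since P₁ is strictly southwest of P₂, a monotone path through both must visit P₁ then P₂; paths through both = C(3, 2)·C(13, 3)·C(10, 7) = 102960. Avoid both = 9657700 − 3432198 − 524160 + 102960 = 5804302.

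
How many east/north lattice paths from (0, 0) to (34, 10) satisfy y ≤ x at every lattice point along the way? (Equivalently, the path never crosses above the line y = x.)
Number of paths = 1772326270

By the reflection principle (André's argument), the number of monotone paths to (34, 10) with n ≤ m that never go above y = x is C(44, 34) − C(44, 35) = 2481256778 − 708930508 = 1772326270.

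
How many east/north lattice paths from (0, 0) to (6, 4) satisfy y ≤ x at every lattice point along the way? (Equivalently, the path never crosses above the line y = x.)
Number of paths = 90

By the reflection principle (André's argument), the number of monotone paths to (6, 4) with n ≤ m that never go above y = x is C(10, 6) − C(10, 7) = 210 − 120 = 90.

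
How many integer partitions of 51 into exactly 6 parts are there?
p(51, 6 parts) = 5942

Partitions of n into exactly k parts are in bijection with partitions of n − k into at most k parts (subtract 1 from each part). So p(51, exactly 6) = p(45, parts ≤ 6). Computing via the recurrence p(m, j) = p(m, j−1) + p(m−j, j) gives 5942.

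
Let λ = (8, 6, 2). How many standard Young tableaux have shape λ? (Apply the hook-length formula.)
# SYT of shape (8, 6, 2) = 68640

Hook-length formula: f^λ = n! / Π hook(c), product over all cells c of the Young diagram. For λ = (8, 6, 2), n = 16 boxes. Hook lengths by row (left-to-right, top-to-bottom): [10, 9, 7, 6, 5, 4, 2, 1]; [7, 6, 4, 3, 2, 1]; [2, 1]. Product of hooks = 304819200. So f^λ = 16! / 304819200 = 20922789888000 / 304819200 = 68640.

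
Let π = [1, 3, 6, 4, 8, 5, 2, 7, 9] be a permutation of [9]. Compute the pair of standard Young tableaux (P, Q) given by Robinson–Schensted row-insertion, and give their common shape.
P = [1, 2, 4, 5, 7, 9] / [3, 8] / [6];  Q = [1, 2, 3, 5, 8, 9] / [4, 6] / [7];  common shape = (6, 2, 1)

Row-insert the values π_1, π_2, … into P one at a time, bumping the leftmost entry strictly greater than the inserted value down to the next row. The recording tableau Q records, in position (i, j), the step at which that cell was added to P.
  Insert 1 (step 1): P = [1];  Q = [1]
  Insert 3 (step 2): P = [1, 3];  Q = [1, 2]
  Insert 6 (step 3): P = [1, 3, 6];  Q = [1, 2, 3]
  Insert 4 (step 4): P = [1, 3, 4] / [6];  Q = [1, 2, 3] / [4]
  Insert 8 (step 5): P = [1, 3, 4, 8] / [6];  Q = [1, 2, 3, 5] / [4]
  Insert 5 (step 6): P = [1, 3, 4, 5] / [6, 8];  Q = [1, 2, 3, 5] / [4, 6]
  Insert 2 (step 7): P = [1, 2, 4, 5] / [3, 8] / [6];  Q = [1, 2, 3, 5] / [4, 6] / [7]
  Insert 7 (step 8): P = [1, 2, 4, 5, 7] / [3, 8] / [6];  Q = [1, 2, 3, 5, 8] / [4, 6] / [7]
  Insert 9 (step 9): P = [1, 2, 4, 5, 7, 9] / [3, 8] / [6];  Q = [1, 2, 3, 5, 8, 9] / [4, 6] / [7]
Final shape: (6, 2, 1).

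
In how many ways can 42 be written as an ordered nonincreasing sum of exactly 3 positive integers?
p(42, 3 parts) = 147

Partitions of n into exactly k parts are in bijection with partitions of n − k into at most k parts (subtract 1 from each part). So p(42, exactly 3) = p(39, parts ≤ 3). Computing via the recurrence p(m, j) = p(m, j−1) + p(m−j, j) gives 147.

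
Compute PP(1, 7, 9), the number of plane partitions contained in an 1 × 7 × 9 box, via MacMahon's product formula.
PP(1, 7, 9) = 11440

Evaluate the triple product over i = 1..1, j = 1..7, k = 1..9. The factors are (2/1) · (3/2) · (4/3) · (5/4) · (6/5) · (7/6) · (8/7) · (9/8) · … (63 factors total). The numerators and denominators telescope so the product is an integer; carrying out the multiplication exactly gives PP(1, 7, 9) = 11440.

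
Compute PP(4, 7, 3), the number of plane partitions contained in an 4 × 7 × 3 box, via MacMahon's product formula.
PP(4, 7, 3) = 1557270

Evaluate the triple product over i = 1..4, j = 1..7, k = 1..3. The factors are (2/1) · (3/2) · (4/3) · (3/2) · (4/3) · (5/4) · (4/3) · (5/4) · … (84 factors total). The numerators and denominators telescope so the product is an integer; carrying out the multiplication exactly gives PP(4, 7, 3) = 1557270.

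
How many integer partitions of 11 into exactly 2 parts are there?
p(11, 2 parts) = 5

Partitions of n into exactly k parts ↔ partitions of n − k into at most k parts (subtract 1 from each part). For n = 11, k = 2, the partitions are: 10+1, 9+2, 8+3, 7+4, 6+5. Count = 5.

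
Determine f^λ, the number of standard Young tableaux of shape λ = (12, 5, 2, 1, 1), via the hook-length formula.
# SYT of shape (12, 5, 2, 1, 1) = 25639740

Hook-length formula: f^λ = n! / Π hook(c), product over all cells c of the Young diagram. For λ = (12, 5, 2, 1, 1), n = 21 boxes. Hook lengths by row (left-to-right, top-to-bottom): [16, 13, 11, 10, 9, 7, 6, 5, 4, 3, 2, 1]; [8, 5, 3, 2, 1]; [4, 1]; [2]; [1]. Product of hooks = 1992646656000. So f^λ = 21! / 1992646656000 = 51090942171709440000 / 1992646656000 = 25639740.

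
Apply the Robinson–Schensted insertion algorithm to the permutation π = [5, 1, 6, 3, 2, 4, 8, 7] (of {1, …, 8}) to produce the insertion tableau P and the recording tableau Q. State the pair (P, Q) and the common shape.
P = [1, 2, 4, 7] / [3, 6, 8] / [5];  Q = [1, 3, 6, 7] / [2, 4, 8] / [5];  common shape = (4, 3, 1)

Row-insert the values π_1, π_2, … into P one at a time, bumping the leftmost entry strictly greater than the inserted value down to the next row. The recording tableau Q records, in position (i, j), the step at which that cell was added to P.
  Insert 5 (step 1): P = [5];  Q = [1]
  Insert 1 (step 2): P = [1] / [5];  Q = [1] / [2]
  Insert 6 (step 3): P = [1, 6] / [5];  Q = [1, 3] / [2]
  Insert 3 (step 4): P = [1, 3] / [5, 6];  Q = [1, 3] / [2, 4]
  Insert 2 (step 5): P = [1, 2] / [3, 6] / [5];  Q = [1, 3] / [2, 4] / [5]
  Insert 4 (step 6): P = [1, 2, 4] / [3, 6] / [5];  Q = [1, 3, 6] / [2, 4] / [5]
  Insert 8 (step 7): P = [1, 2, 4, 8] / [3, 6] / [5];  Q = [1, 3, 6, 7] / [2, 4] / [5]
  Insert 7 (step 8): P = [1, 2, 4, 7] / [3, 6, 8] / [5];  Q = [1, 3, 6, 7] / [2, 4, 8] / [5]
Final shape: (4, 3, 1).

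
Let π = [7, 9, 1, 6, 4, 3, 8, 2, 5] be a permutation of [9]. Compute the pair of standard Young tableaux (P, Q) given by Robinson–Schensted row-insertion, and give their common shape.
P = [1, 2, 5] / [3, 8] / [4, 9] / [6] / [7];  Q = [1, 2, 7] / [3, 4] / [5, 9] / [6] / [8];  common shape = (3, 2, 2, 1, 1)

Row-insert the values π_1, π_2, … into P one at a time, bumping the leftmost entry strictly greater than the inserted value down to the next row. The recording tableau Q records, in position (i, j), the step at which that cell was added to P.
  Insert 7 (step 1): P = [7];  Q = [1]
  Insert 9 (step 2): P = [7, 9];  Q = [1, 2]
  Insert 1 (step 3): P = [1, 9] / [7];  Q = [1, 2] / [3]
  Insert 6 (step 4): P = [1, 6] / [7, 9];  Q = [1, 2] / [3, 4]
  Insert 4 (step 5): P = [1, 4] / [6, 9] / [7];  Q = [1, 2] / [3, 4] / [5]
  Insert 3 (step 6): P = [1, 3] / [4, 9] / [6] / [7];  Q = [1, 2] / [3, 4] / [5] / [6]
  Insert 8 (step 7): P = [1, 3, 8] / [4, 9] / [6] / [7];  Q = [1, 2, 7] / [3, 4] / [5] / [6]
  Insert 2 (step 8): P = [1, 2, 8] / [3, 9] / [4] / [6] / [7];  Q = [1, 2, 7] / [3, 4] / [5] / [6] / [8]
  Insert 5 (step 9): P = [1, 2, 5] / [3, 8] / [4, 9] / [6] / [7];  Q = [1, 2, 7] / [3, 4] / [5, 9] / [6] / [8]
Final shape: (3, 2, 2, 1, 1).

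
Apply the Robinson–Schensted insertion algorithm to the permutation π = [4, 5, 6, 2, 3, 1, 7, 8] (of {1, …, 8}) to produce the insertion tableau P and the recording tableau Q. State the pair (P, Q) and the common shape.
P = [1, 3, 6, 7, 8] / [2, 5] / [4];  Q = [1, 2, 3, 7, 8] / [4, 5] / [6];  common shape = (5, 2, 1)

Row-insert the values π_1, π_2, … into P one at a time, bumping the leftmost entry strictly greater than the inserted value down to the next row. The recording tableau Q records, in position (i, j), the step at which that cell was added to P.
  Insert 4 (step 1): P = [4];  Q = [1]
  Insert 5 (step 2): P = [4, 5];  Q = [1, 2]
  Insert 6 (step 3): P = [4, 5, 6];  Q = [1, 2, 3]
  Insert 2 (step 4): P = [2, 5, 6] / [4];  Q = [1, 2, 3] / [4]
  Insert 3 (step 5): P = [2, 3, 6] / [4, 5];  Q = [1, 2, 3] / [4, 5]
  Insert 1 (step 6): P = [1, 3, 6] / [2, 5] / [4];  Q = [1, 2, 3] / [4, 5] / [6]
  Insert 7 (step 7): P = [1, 3, 6, 7] / [2, 5] / [4];  Q = [1, 2, 3, 7] / [4, 5] / [6]
  Insert 8 (step 8): P = [1, 3, 6, 7, 8] / [2, 5] / [4];  Q = [1, 2, 3, 7, 8] / [4, 5] / [6]
Final shape: (5, 2, 1).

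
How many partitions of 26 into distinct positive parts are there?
q(26) = 165

A partition into distinct parts is a strictly decreasing sequence summing to n. The recurrence d(n, m) = d(n, m−1) + d(n−m, m−1) (use part m at most once) with q(n) = d(n, n) gives q(26) = 165. (Euler's theorem: # distinct-part partitions = # odd-part partitions.)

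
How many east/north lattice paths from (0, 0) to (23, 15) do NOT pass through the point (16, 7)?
Number of paths = 13893701265

Total paths from (0, 0) to (23, 15): C(38, 23) = 15471286560. Paths through (16, 7): (paths (0, 0) → (16, 7)) × (paths (16, 7) → (23, 15)) = C(23, 16) · C(15, 7) = 245157 · 6435 = 1577585295. Avoidance count = 15471286560 − 1577585295 = 13893701265.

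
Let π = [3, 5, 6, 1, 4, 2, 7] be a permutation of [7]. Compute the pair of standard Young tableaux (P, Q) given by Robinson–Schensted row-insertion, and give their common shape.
P = [1, 2, 6, 7] / [3, 4] / [5];  Q = [1, 2, 3, 7] / [4, 5] / [6];  common shape = (4, 2, 1)

Row-insert the values π_1, π_2, … into P one at a time, bumping the leftmost entry strictly greater than the inserted value down to the next row. The recording tableau Q records, in position (i, j), the step at which that cell was added to P.
  Insert 3 (step 1): P = [3];  Q = [1]
  Insert 5 (step 2): P = [3, 5];  Q = [1, 2]
  Insert 6 (step 3): P = [3, 5, 6];  Q = [1, 2, 3]
  Insert 1 (step 4): P = [1, 5, 6] / [3];  Q = [1, 2, 3] / [4]
  Insert 4 (step 5): P = [1, 4, 6] / [3, 5];  Q = [1, 2, 3] / [4, 5]
  Insert 2 (step 6): P = [1, 2, 6] / [3, 4] / [5];  Q = [1, 2, 3] / [4, 5] / [6]
  Insert 7 (step 7): P = [1, 2, 6, 7] / [3, 4] / [5];  Q = [1, 2, 3, 7] / [4, 5] / [6]
Final shape: (4, 2, 1).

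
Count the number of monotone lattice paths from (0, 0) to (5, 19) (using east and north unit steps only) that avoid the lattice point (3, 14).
Number of paths = 28224

Total paths from (0, 0) to (5, 19): C(24, 5) = 42504. Paths through (3, 14): (paths (0, 0) → (3, 14)) × (paths (3, 14) → (5, 19)) = C(17, 3) · C(7, 2) = 680 · 21 = 14280. Avoidance count = 42504 − 14280 = 28224.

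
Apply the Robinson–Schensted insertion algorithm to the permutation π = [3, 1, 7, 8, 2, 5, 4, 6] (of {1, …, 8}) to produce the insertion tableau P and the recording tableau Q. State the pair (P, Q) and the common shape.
P = [1, 2, 4, 6] / [3, 5, 8] / [7];  Q = [1, 3, 4, 8] / [2, 5, 6] / [7];  common shape = (4, 3, 1)

Row-insert the values π_1, π_2, … into P one at a time, bumping the leftmost entry strictly greater than the inserted value down to the next row. The recording tableau Q records, in position (i, j), the step at which that cell was added to P.
  Insert 3 (step 1): P = [3];  Q = [1]
  Insert 1 (step 2): P = [1] / [3];  Q = [1] / [2]
  Insert 7 (step 3): P = [1, 7] / [3];  Q = [1, 3] / [2]
  Insert 8 (step 4): P = [1, 7, 8] / [3];  Q = [1, 3, 4] / [2]
  Insert 2 (step 5): P = [1, 2, 8] / [3, 7];  Q = [1, 3, 4] / [2, 5]
  Insert 5 (step 6): P = [1, 2, 5] / [3, 7, 8];  Q = [1, 3, 4] / [2, 5, 6]
  Insert 4 (step 7): P = [1, 2, 4] / [3, 5, 8] / [7];  Q = [1, 3, 4] / [2, 5, 6] / [7]
  Insert 6 (step 8): P = [1, 2, 4, 6] / [3, 5, 8] / [7];  Q = [1, 3, 4, 8] / [2, 5, 6] / [7]
Final shape: (4, 3, 1).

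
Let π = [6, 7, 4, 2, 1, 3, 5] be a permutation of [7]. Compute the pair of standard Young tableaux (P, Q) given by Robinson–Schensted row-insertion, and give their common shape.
P = [1, 3, 5] / [2, 7] / [4] / [6];  Q = [1, 2, 7] / [3, 6] / [4] / [5];  common shape = (3, 2, 1, 1)

Row-insert the values π_1, π_2, … into P one at a time, bumping the leftmost entry strictly greater than the inserted value down to the next row. The recording tableau Q records, in position (i, j), the step at which that cell was added to P.
  Insert 6 (step 1): P = [6];  Q = [1]
  Insert 7 (step 2): P = [6, 7];  Q = [1, 2]
  Insert 4 (step 3): P = [4, 7] / [6];  Q = [1, 2] / [3]
  Insert 2 (step 4): P = [2, 7] / [4] / [6];  Q = [1, 2] / [3] / [4]
  Insert 1 (step 5): P = [1, 7] / [2] / [4] / [6];  Q = [1, 2] / [3] / [4] / [5]
  Insert 3 (step 6): P = [1, 3] / [2, 7] / [4] / [6];  Q = [1, 2] / [3, 6] / [4] / [5]
  Insert 5 (step 7): P = [1, 3, 5] / [2, 7] / [4] / [6];  Q = [1, 2, 7] / [3, 6] / [4] / [5]
Final shape: (3, 2, 1, 1).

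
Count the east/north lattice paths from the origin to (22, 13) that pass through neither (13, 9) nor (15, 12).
Number of paths = 1021405220

Inclusion–exclusion. Total paths: C(35, 22) = 1476337800. Through P₁: C(22, 13)·C(13, 9) = 355655300. Through P₂: C(27, 15)·C(8, 7) = 139070880. Since P₁ is strictly southwest of P₂, a monotone path through both must visit P₁ then P₂; paths through both = C(22, 13)·C(5, 2)·C(8, 7) = 39793600. Avoid both = 1476337800 − 355655300 − 139070880 + 39793600 = 1021405220.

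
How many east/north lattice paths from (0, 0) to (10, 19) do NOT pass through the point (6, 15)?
Number of paths = 16231530

Total paths from (0, 0) to (10, 19): C(29, 10) = 20030010. Paths through (6, 15): (paths (0, 0) → (6, 15)) × (paths (6, 15) → (10, 19)) = C(21, 6) · C(8, 4) = 54264 · 70 = 3798480. Avoidance count = 20030010 − 3798480 = 16231530.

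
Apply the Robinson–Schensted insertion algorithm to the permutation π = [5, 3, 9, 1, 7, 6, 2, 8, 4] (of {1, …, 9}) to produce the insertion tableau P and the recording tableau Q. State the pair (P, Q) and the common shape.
P = [1, 2, 4] / [3, 6, 8] / [5, 7] / [9];  Q = [1, 3, 8] / [2, 5, 9] / [4, 6] / [7];  common shape = (3, 3, 2, 1)

Row-insert the values π_1, π_2, … into P one at a time, bumping the leftmost entry strictly greater than the inserted value down to the next row. The recording tableau Q records, in position (i, j), the step at which that cell was added to P.
  Insert 5 (step 1): P = [5];  Q = [1]
  Insert 3 (step 2): P = [3] / [5];  Q = [1] / [2]
  Insert 9 (step 3): P = [3, 9] / [5];  Q = [1, 3] / [2]
  Insert 1 (step 4): P = [1, 9] / [3] / [5];  Q = [1, 3] / [2] / [4]
  Insert 7 (step 5): P = [1, 7] / [3, 9] / [5];  Q = [1, 3] / [2, 5] / [4]
  Insert 6 (step 6): P = [1, 6] / [3, 7] / [5, 9];  Q = [1, 3] / [2, 5] / [4, 6]
  Insert 2 (step 7): P = [1, 2] / [3, 6] / [5, 7] / [9];  Q = [1, 3] / [2, 5] / [4, 6] / [7]
  Insert 8 (step 8): P = [1, 2, 8] / [3, 6] / [5, 7] / [9];  Q = [1, 3, 8] / [2, 5] / [4, 6] / [7]
  Insert 4 (step 9): P = [1, 2, 4] / [3, 6, 8] / [5, 7] / [9];  Q = [1, 3, 8] / [2, 5, 9] / [4, 6] / [7]
Final shape: (3, 3, 2, 1).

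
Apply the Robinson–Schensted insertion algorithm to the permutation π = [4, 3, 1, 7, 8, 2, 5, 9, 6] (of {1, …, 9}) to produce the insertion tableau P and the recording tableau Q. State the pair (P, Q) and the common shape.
P = [1, 2, 5, 6] / [3, 7, 8, 9] / [4];  Q = [1, 4, 5, 8] / [2, 6, 7, 9] / [3];  common shape = (4, 4, 1)

Row-insert the values π_1, π_2, … into P one at a time, bumping the leftmost entry strictly greater than the inserted value down to the next row. The recording tableau Q records, in position (i, j), the step at which that cell was added to P.
  Insert 4 (step 1): P = [4];  Q = [1]
  Insert 3 (step 2): P = [3] / [4];  Q = [1] / [2]
  Insert 1 (step 3): P = [1] / [3] / [4];  Q = [1] / [2] / [3]
  Insert 7 (step 4): P = [1, 7] / [3] / [4];  Q = [1, 4] / [2] / [3]
  Insert 8 (step 5): P = [1, 7, 8] / [3] / [4];  Q = [1, 4, 5] / [2] / [3]
  Insert 2 (step 6): P = [1, 2, 8] / [3, 7] / [4];  Q = [1, 4, 5] / [2, 6] / [3]
  Insert 5 (step 7): P = [1, 2, 5] / [3, 7, 8] / [4];  Q = [1, 4, 5] / [2, 6, 7] / [3]
  Insert 9 (step 8): P = [1, 2, 5, 9] / [3, 7, 8] / [4];  Q = [1, 4, 5, 8] / [2, 6, 7] / [3]
  Insert 6 (step 9): P = [1, 2, 5, 6] / [3, 7, 8, 9] / [4];  Q = [1, 4, 5, 8] / [2, 6, 7, 9] / [3]
Final shape: (4, 4, 1).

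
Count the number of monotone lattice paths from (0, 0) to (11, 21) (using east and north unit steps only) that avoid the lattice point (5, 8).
Number of paths = 94105596

Total paths from (0, 0) to (11, 21): C(32, 11) = 129024480. Paths through (5, 8): (paths (0, 0) → (5, 8)) × (paths (5, 8) → (11, 21)) = C(13, 5) · C(19, 6) = 1287 · 27132 = 34918884. Avoidance count = 129024480 − 34918884 = 94105596.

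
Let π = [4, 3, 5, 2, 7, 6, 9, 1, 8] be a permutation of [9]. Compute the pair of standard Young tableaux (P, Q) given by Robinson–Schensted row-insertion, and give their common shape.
P = [1, 5, 6, 8] / [2, 7, 9] / [3] / [4];  Q = [1, 3, 5, 7] / [2, 6, 9] / [4] / [8];  common shape = (4, 3, 1, 1)

Row-insert the values π_1, π_2, … into P one at a time, bumping the leftmost entry strictly greater than the inserted value down to the next row. The recording tableau Q records, in position (i, j), the step at which that cell was added to P.
  Insert 4 (step 1): P = [4];  Q = [1]
  Insert 3 (step 2): P = [3] / [4];  Q = [1] / [2]
  Insert 5 (step 3): P = [3, 5] / [4];  Q = [1, 3] / [2]
  Insert 2 (step 4): P = [2, 5] / [3] / [4];  Q = [1, 3] / [2] / [4]
  Insert 7 (step 5): P = [2, 5, 7] / [3] / [4];  Q = [1, 3, 5] / [2] / [4]
  Insert 6 (step 6): P = [2, 5, 6] / [3, 7] / [4];  Q = [1, 3, 5] / [2, 6] / [4]
  Insert 9 (step 7): P = [2, 5, 6, 9] / [3, 7] / [4];  Q = [1, 3, 5, 7] / [2, 6] / [4]
  Insert 1 (step 8): P = [1, 5, 6, 9] / [2, 7] / [3] / [4];  Q = [1, 3, 5, 7] / [2, 6] / [4] / [8]
  Insert 8 (step 9): P = [1, 5, 6, 8] / [2, 7, 9] / [3] / [4];  Q = [1, 3, 5, 7] / [2, 6, 9] / [4] / [8]
Final shape: (4, 3, 1, 1).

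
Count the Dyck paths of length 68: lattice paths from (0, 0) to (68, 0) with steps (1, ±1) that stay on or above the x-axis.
C_34 = 812944042149730764

These Dyck paths are counted by the Catalan number C_n = (1/(n + 1)) · C(2n, n). For n = 34: C_34 = (1/35) · C(68, 34) = 28453041475240576740/35 = 812944042149730764.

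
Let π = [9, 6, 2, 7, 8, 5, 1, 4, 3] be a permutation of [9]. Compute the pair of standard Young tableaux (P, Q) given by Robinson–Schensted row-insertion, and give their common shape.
P = [1, 3, 8] / [2, 4] / [5, 7] / [6] / [9];  Q = [1, 4, 5] / [2, 6] / [3, 8] / [7] / [9];  common shape = (3, 2, 2, 1, 1)

Row-insert the values π_1, π_2, … into P one at a time, bumping the leftmost entry strictly greater than the inserted value down to the next row. The recording tableau Q records, in position (i, j), the step at which that cell was added to P.
  Insert 9 (step 1): P = [9];  Q = [1]
  Insert 6 (step 2): P = [6] / [9];  Q = [1] / [2]
  Insert 2 (step 3): P = [2] / [6] / [9];  Q = [1] / [2] / [3]
  Insert 7 (step 4): P = [2, 7] / [6] / [9];  Q = [1, 4] / [2] / [3]
  Insert 8 (step 5): P = [2, 7, 8] / [6] / [9];  Q = [1, 4, 5] / [2] / [3]
  Insert 5 (step 6): P = [2, 5, 8] / [6, 7] / [9];  Q = [1, 4, 5] / [2, 6] / [3]
  Insert 1 (step 7): P = [1, 5, 8] / [2, 7] / [6] / [9];  Q = [1, 4, 5] / [2, 6] / [3] / [7]
  Insert 4 (step 8): P = [1, 4, 8] / [2, 5] / [6, 7] / [9];  Q = [1, 4, 5] / [2, 6] / [3, 8] / [7]
  Insert 3 (step 9): P = [1, 3, 8] / [2, 4] / [5, 7] / [6] / [9];  Q = [1, 4, 5] / [2, 6] / [3, 8] / [7] / [9]
Final shape: (3, 2, 2, 1, 1).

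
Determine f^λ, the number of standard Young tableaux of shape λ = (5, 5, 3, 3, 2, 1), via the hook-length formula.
# SYT of shape (5, 5, 3, 3, 2, 1) = 31039008

Hook-length formula: f^λ = n! / Π hook(c), product over all cells c of the Young diagram. For λ = (5, 5, 3, 3, 2, 1), n = 19 boxes. Hook lengths by row (left-to-right, top-to-bottom): [10, 8, 6, 3, 2]; [9, 7, 5, 2, 1]; [6, 4, 2]; [5, 3, 1]; [3, 1]; [1]. Product of hooks = 3919104000. So f^λ = 19! / 3919104000 = 121645100408832000 / 3919104000 = 31039008.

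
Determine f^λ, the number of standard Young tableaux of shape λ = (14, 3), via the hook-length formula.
# SYT of shape (14, 3) = 544

Hook-length formula: f^λ = n! / Π hook(c), product over all cells c of the Young diagram. For λ = (14, 3), n = 17 boxes. Hook lengths by row (left-to-right, top-to-bottom): [15, 14, 13, 11, 10, 9, 8, 7, 6, 5, 4, 3, 2, 1]; [3, 2, 1]. Product of hooks = 653837184000. So f^λ = 17! / 653837184000 = 355687428096000 / 653837184000 = 544.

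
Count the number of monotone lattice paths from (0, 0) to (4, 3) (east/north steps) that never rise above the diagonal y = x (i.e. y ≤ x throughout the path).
Number of paths = 14

By the reflection principle (André's argument), the number of monotone paths to (4, 3) with n ≤ m that never go above y = x is C(7, 4) − C(7, 5) = 35 − 21 = 14.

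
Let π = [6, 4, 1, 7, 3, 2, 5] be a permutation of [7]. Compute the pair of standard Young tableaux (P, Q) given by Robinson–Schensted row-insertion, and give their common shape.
P = [1, 2, 5] / [3, 7] / [4] / [6];  Q = [1, 4, 7] / [2, 5] / [3] / [6];  common shape = (3, 2, 1, 1)

Row-insert the values π_1, π_2, … into P one at a time, bumping the leftmost entry strictly greater than the inserted value down to the next row. The recording tableau Q records, in position (i, j), the step at which that cell was added to P.
  Insert 6 (step 1): P = [6];  Q = [1]
  Insert 4 (step 2): P = [4] / [6];  Q = [1] / [2]
  Insert 1 (step 3): P = [1] / [4] / [6];  Q = [1] / [2] / [3]
  Insert 7 (step 4): P = [1, 7] / [4] / [6];  Q = [1, 4] / [2] / [3]
  Insert 3 (step 5): P = [1, 3] / [4, 7] / [6];  Q = [1, 4] / [2, 5] / [3]
  Insert 2 (step 6): P = [1, 2] / [3, 7] / [4] / [6];  Q = [1, 4] / [2, 5] / [3] / [6]
  Insert 5 (step 7): P = [1, 2, 5] / [3, 7] / [4] / [6];  Q = [1, 4, 7] / [2, 5] / [3] / [6]
Final shape: (3, 2, 1, 1).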